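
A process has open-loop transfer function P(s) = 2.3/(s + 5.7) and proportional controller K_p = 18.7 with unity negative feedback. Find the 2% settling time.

Closed-loop transfer function: T(s) = K_p·P(s)/(1 + K_p·P(s)) = 43.01/(s + 5.7 + 43.01) = 43.01/(s + 48.71).
Time constant τ = 1/48.71 = 0.02053 s, so the 2% settling time is about 4τ = 0.0821 s.

T_s ≈ 0.0821 s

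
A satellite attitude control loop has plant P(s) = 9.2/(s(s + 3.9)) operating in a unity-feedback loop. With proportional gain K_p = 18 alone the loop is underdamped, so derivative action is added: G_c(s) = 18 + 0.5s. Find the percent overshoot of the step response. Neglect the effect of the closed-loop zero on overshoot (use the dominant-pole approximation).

33.3%

Forward path: (18 + 0.5s)·9.2/(s(s+3.9)). The closed-loop characteristic equation is s² + (3.9 + 9.2·0.5)s + 9.2·18 = 0.
That is s² + 8.5s + 165.6 = 0, so ω_n = 12.87 rad/s and ζ = 8.5/(2·12.87) = 0.3303.
%OS = 100·exp(−πζ/√(1−ζ²)) = 33.3%.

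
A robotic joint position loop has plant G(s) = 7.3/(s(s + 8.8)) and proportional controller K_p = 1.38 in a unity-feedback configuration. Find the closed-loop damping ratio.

ζ = 1.39

The closed-loop denominator is s(s+8.8) + 1.38·7.3 = s² + 8.8s + 10.07.
So ω_n² = 10.07 ⇒ ω_n = 3.174 rad/s, and ζ = 8.8/(2ω_n) = 1.39.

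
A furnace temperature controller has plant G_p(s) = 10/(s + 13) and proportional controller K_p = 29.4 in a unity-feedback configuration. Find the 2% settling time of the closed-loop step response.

Closed-loop transfer function: T(s) = K_p·G_p(s)/(1 + K_p·G_p(s)) = 294/(s + 13 + 294) = 294/(s + 307).
Time constant τ = 1/307 = 0.003257 s, so the 2% settling time is about 4τ = 0.013 s.

T_s ≈ 0.013 s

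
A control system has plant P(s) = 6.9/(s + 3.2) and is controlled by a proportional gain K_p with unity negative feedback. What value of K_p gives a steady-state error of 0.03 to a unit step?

K_p = 15

For a type-0 loop with proportional control, e_ss = 1/(1 + K_p·P(0)).
P(0) = 2.156. Require 1/(1 + K_p·2.156) = 0.03, so 1 + 2.156·K_p = 33.33.
K_p = (33.33 − 1)/2.156 = 15.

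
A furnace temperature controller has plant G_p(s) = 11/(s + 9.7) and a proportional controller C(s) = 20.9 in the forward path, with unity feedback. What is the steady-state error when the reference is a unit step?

The loop is type 0. Static position error constant K_pos = C(0)·G_p(0) = 20.9·1.134 = 23.7.
Steady-state error to a unit step: e_ss = 1/(1+K_pos) = 1/24.7 = 0.0405.

0.0405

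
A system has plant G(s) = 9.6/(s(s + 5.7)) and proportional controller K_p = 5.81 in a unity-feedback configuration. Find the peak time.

The closed-loop denominator s² + 5.7s + 55.78 gives ω_n = √55.78 = 7.468 and ζ = 5.7/(2ω_n) = 0.3816.
Damped frequency ω_d = ω_n√(1−ζ²) = 6.903 rad/s, so peak time T_p = π/ω_d = 0.455 s.

T_p = 0.455 s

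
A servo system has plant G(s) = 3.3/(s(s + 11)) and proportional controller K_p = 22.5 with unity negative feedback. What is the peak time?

T_p = 0.474 s

Closed-loop characteristic equation: s² + 11s + 74.25 = 0, so ω_n = 8.617 rad/s and ζ = 11/(2·8.617) = 0.6383.
Damped frequency ω_d = ω_n√(1−ζ²) = 6.633 rad/s, so peak time T_p = π/ω_d = 0.474 s.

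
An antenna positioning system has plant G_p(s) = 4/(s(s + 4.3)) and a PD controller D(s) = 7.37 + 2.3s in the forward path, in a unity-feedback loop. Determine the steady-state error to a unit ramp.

The loop has one pole at the origin (type 1). Velocity error constant K_v = lim_{s→0} s·D(s)G_p(s) = 7.37·4/4.3 = 6.856.
Steady-state error to a unit ramp: e_ss = 1/K_v = 0.146.

0.146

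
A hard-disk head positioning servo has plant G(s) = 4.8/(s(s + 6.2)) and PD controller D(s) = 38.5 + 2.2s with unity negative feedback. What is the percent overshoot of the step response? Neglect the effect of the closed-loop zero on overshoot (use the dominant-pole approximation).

Forward path: (38.5 + 2.2s)·4.8/(s(s+6.2)). The closed-loop characteristic equation is s² + (6.2 + 4.8·2.2)s + 4.8·38.5 = 0.
That is s² + 16.76s + 184.8 = 0, so ω_n = 13.59 rad/s and ζ = 16.76/(2·13.59) = 0.6164.
%OS = 100·exp(−πζ/√(1−ζ²)) = 8.55%.

8.55%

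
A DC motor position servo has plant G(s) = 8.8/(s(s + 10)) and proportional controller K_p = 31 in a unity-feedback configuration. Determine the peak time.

T_p = 0.2 s

From 1 + K_pG(s) = 0: s² + 10s + 272.8 = 0 ⇒ ω_n = 16.52, ζ = 0.3027.
Damped frequency ω_d = ω_n√(1−ζ²) = 15.74 rad/s, so peak time T_p = π/ω_d = 0.2 s.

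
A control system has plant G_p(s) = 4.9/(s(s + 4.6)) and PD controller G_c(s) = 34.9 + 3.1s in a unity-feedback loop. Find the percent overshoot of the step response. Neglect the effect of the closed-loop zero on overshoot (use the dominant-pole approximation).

2.64%

Forward path: (34.9 + 3.1s)·4.9/(s(s+4.6)). The closed-loop characteristic equation is s² + (4.6 + 4.9·3.1)s + 4.9·34.9 = 0.
That is s² + 19.79s + 171 = 0, so ω_n = 13.08 rad/s and ζ = 19.79/(2·13.08) = 0.7567.
%OS = 100·exp(−πζ/√(1−ζ²)) = 2.64%.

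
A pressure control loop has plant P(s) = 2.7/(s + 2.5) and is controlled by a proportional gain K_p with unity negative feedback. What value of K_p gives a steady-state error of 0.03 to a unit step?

K_p = 29.9

The loop is type 0, so e_ss(step) = 1/(1 + K_pos) with K_pos = K_p·P(0).
P(0) = 1.08. Require 1/(1 + K_p·1.08) = 0.03, so 1 + 1.08·K_p = 33.33.
K_p = (33.33 − 1)/1.08 = 29.9.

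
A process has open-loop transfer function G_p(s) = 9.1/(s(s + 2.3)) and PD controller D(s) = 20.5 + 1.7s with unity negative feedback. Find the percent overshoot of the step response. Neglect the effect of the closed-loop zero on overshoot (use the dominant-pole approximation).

6.78%

Forward path: (20.5 + 1.7s)·9.1/(s(s+2.3)). The closed-loop characteristic equation is s² + (2.3 + 9.1·1.7)s + 9.1·20.5 = 0.
That is s² + 17.77s + 186.5 = 0, so ω_n = 13.66 rad/s and ζ = 17.77/(2·13.66) = 0.6505.
%OS = 100·exp(−πζ/√(1−ζ²)) = 6.78%.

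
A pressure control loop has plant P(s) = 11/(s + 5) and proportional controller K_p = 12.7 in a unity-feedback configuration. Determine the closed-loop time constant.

τ = 0.00691 s

Closed-loop transfer function: T(s) = K_p·P(s)/(1 + K_p·P(s)) = 139.7/(s + 5 + 139.7) = 139.7/(s + 144.7).
Time constant τ = 1/144.7 = 0.00691 s.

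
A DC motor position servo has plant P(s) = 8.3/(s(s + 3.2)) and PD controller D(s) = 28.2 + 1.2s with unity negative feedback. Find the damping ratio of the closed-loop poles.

Forward path: (28.2 + 1.2s)·8.3/(s(s+3.2)). The closed-loop characteristic equation is s² + (3.2 + 8.3·1.2)s + 8.3·28.2 = 0.
That is s² + 13.16s + 234.1 = 0, so ω_n = 15.3 rad/s and ζ = 13.16/(2·15.3) = 0.4301.

ζ = 0.43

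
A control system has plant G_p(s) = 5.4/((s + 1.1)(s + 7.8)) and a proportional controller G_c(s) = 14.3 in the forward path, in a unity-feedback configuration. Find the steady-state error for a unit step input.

The loop is type 0. Static position error constant K_pos = G_c(0)·G_p(0) = 14.3·0.6294 = 9.
Steady-state error to a unit step: e_ss = 1/(1+K_pos) = 1/10 = 0.1.

0.1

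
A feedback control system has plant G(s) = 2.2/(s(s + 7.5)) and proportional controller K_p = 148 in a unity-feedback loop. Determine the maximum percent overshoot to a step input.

From 1 + K_pG(s) = 0: s² + 7.5s + 325.6 = 0 ⇒ ω_n = 18.04, ζ = 0.2078.
%OS = 100·exp(−πζ/√(1−ζ²)) = 100·exp(−π·0.2078/√0.9568) = 51.3%.

51.3%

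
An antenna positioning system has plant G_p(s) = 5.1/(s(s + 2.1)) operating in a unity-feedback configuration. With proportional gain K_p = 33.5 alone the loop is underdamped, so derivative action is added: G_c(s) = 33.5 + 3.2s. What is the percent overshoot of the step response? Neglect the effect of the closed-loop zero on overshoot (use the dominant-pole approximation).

Forward path: (33.5 + 3.2s)·5.1/(s(s+2.1)). The closed-loop characteristic equation is s² + (2.1 + 5.1·3.2)s + 5.1·33.5 = 0.
That is s² + 18.42s + 170.8 = 0, so ω_n = 13.07 rad/s and ζ = 18.42/(2·13.07) = 0.7046.
%OS = 100·exp(−πζ/√(1−ζ²)) = 4.42%.

4.42%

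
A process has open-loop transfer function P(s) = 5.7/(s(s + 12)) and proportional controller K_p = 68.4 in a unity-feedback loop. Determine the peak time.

T_p = 0.167 s

From 1 + K_pP(s) = 0: s² + 12s + 389.9 = 0 ⇒ ω_n = 19.75, ζ = 0.3039.
Damped frequency ω_d = ω_n√(1−ζ²) = 18.81 rad/s, so peak time T_p = π/ω_d = 0.167 s.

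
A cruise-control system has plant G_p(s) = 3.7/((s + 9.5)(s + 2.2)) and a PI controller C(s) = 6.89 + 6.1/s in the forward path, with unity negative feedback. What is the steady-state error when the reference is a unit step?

The open loop C(s)G_p(s) has a pole at the origin (type 1), so the static position error constant is infinite and e_ss = 1/(1+∞) = 0.

0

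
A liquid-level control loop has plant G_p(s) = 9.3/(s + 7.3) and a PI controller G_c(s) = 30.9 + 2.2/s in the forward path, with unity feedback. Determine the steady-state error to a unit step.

The open loop G_c(s)G_p(s) has a pole at the origin (type 1), so the static position error constant is infinite and e_ss = 1/(1+∞) = 0.

0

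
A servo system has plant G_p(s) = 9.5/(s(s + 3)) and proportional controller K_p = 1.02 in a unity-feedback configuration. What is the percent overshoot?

Closed-loop characteristic equation: s² + 3s + 9.69 = 0, so ω_n = 3.113 rad/s and ζ = 3/(2·3.113) = 0.4819.
%OS = 100·exp(−πζ/√(1−ζ²)) = 100·exp(−π·0.4819/√0.7678) = 17.8%.

17.8%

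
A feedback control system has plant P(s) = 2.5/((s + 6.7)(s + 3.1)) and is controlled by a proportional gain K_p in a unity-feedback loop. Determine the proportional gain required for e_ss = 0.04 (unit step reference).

K_p = 199

The loop is type 0, so e_ss(step) = 1/(1 + K_pos) with K_pos = K_p·P(0).
P(0) = 0.1204. Require 1/(1 + K_p·0.1204) = 0.04, so 1 + 0.1204·K_p = 25.
K_p = (25 − 1)/0.1204 = 199.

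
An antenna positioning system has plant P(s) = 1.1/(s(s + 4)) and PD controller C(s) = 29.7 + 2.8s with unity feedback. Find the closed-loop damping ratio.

Forward path: (29.7 + 2.8s)·1.1/(s(s+4)). The closed-loop characteristic equation is s² + (4 + 1.1·2.8)s + 1.1·29.7 = 0.
That is s² + 7.08s + 32.67 = 0, so ω_n = 5.716 rad/s and ζ = 7.08/(2·5.716) = 0.6193.

ζ = 0.619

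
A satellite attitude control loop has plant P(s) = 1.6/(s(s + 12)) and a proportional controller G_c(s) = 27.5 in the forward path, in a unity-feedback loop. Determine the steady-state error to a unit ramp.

The loop has one pole at the origin (type 1). Velocity error constant K_v = lim_{s→0} s·G_c(s)P(s) = 27.5·1.6/12 = 3.667.
Steady-state error to a unit ramp: e_ss = 1/K_v = 0.273.

0.273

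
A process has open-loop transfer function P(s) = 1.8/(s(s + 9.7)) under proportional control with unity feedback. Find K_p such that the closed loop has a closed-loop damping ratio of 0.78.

Closed-loop characteristic equation: s² + 9.7s + K_p·1.8 = 0.
So ω_n = √(1.8K_p) and 2ζω_n = 9.7, giving ζ = 9.7/(2√(1.8K_p)).
Setting ζ = 0.78: √(1.8K_p) = 9.7/(2·0.78) = 6.218, so K_p = 38.66/1.8 = 21.5.

K_p = 21.5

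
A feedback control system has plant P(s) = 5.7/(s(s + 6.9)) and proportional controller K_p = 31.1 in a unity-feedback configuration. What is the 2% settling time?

From 1 + K_pP(s) = 0: s² + 6.9s + 177.3 = 0 ⇒ ω_n = 13.31, ζ = 0.2591.
2% settling time T_s ≈ 4/(ζω_n) = 4/3.45 = 1.16 s.

T_s ≈ 1.16 s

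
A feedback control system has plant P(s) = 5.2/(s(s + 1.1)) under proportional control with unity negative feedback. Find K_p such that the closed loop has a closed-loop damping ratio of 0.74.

K_p = 0.106

Closed-loop characteristic equation: s² + 1.1s + K_p·5.2 = 0.
So ω_n = √(5.2K_p) and 2ζω_n = 1.1, giving ζ = 1.1/(2√(5.2K_p)).
Setting ζ = 0.74: √(5.2K_p) = 1.1/(2·0.74) = 0.7432, so K_p = 0.5524/5.2 = 0.106.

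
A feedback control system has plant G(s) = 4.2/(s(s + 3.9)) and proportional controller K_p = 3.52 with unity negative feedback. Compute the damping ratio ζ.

The closed-loop denominator is s(s+3.9) + 3.52·4.2 = s² + 3.9s + 14.78.
So ω_n² = 14.78 ⇒ ω_n = 3.845 rad/s, and ζ = 3.9/(2ω_n) = 0.507.

ζ = 0.507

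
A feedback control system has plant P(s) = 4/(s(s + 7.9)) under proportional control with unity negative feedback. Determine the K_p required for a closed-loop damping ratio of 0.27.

K_p = 53.5

Closed-loop characteristic equation: s² + 7.9s + K_p·4 = 0.
So ω_n = √(4K_p) and 2ζω_n = 7.9, giving ζ = 7.9/(2√(4K_p)).
Setting ζ = 0.27: √(4K_p) = 7.9/(2·0.27) = 14.63, so K_p = 214/4 = 53.5.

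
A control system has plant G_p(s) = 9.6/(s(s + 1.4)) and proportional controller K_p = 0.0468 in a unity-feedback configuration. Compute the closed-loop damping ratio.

With unity feedback the closed-loop characteristic equation is s² + 1.4s + 0.0468·9.6 = s² + 1.4s + 0.4493 = 0.
Matching s² + 2ζω_n s + ω_n²: ω_n = √0.4493 = 0.6703 rad/s and 2ζω_n = 1.4, so ζ = 1.4/(2·0.6703) = 1.04.

ζ = 1.04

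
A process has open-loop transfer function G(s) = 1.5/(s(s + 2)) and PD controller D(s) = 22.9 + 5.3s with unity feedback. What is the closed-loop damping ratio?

ζ = 0.849

Forward path: (22.9 + 5.3s)·1.5/(s(s+2)). The closed-loop characteristic equation is s² + (2 + 1.5·5.3)s + 1.5·22.9 = 0.
That is s² + 9.95s + 34.35 = 0, so ω_n = 5.861 rad/s and ζ = 9.95/(2·5.861) = 0.8488.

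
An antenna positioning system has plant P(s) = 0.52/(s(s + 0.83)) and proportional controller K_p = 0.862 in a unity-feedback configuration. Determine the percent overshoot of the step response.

8.36%

Closed-loop characteristic equation: s² + 0.83s + 0.4482 = 0, so ω_n = 0.6695 rad/s and ζ = 0.83/(2·0.6695) = 0.6199.
%OS = 100·exp(−πζ/√(1−ζ²)) = 100·exp(−π·0.6199/√0.6158) = 8.36%.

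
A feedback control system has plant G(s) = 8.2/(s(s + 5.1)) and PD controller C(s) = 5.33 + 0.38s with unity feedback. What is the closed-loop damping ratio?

Forward path: (5.33 + 0.38s)·8.2/(s(s+5.1)). The closed-loop characteristic equation is s² + (5.1 + 8.2·0.38)s + 8.2·5.33 = 0.
That is s² + 8.216s + 43.71 = 0, so ω_n = 6.611 rad/s and ζ = 8.216/(2·6.611) = 0.6214.

ζ = 0.621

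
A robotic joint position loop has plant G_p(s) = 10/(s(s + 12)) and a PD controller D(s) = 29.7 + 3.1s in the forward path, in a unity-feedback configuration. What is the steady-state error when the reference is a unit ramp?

The loop has one pole at the origin (type 1). Velocity error constant K_v = lim_{s→0} s·D(s)G_p(s) = 29.7·10/12 = 24.75.
Steady-state error to a unit ramp: e_ss = 1/K_v = 0.0404.

0.0404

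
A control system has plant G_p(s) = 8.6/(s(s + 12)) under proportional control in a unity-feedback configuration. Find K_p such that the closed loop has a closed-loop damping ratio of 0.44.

K_p = 21.6

Closed-loop characteristic equation: s² + 12s + K_p·8.6 = 0.
So ω_n = √(8.6K_p) and 2ζω_n = 12, giving ζ = 12/(2√(8.6K_p)).
Setting ζ = 0.44: √(8.6K_p) = 12/(2·0.44) = 13.64, so K_p = 186/8.6 = 21.6.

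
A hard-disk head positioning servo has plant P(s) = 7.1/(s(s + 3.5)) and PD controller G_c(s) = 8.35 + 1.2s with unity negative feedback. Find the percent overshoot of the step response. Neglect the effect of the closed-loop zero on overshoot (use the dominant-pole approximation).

Forward path: (8.35 + 1.2s)·7.1/(s(s+3.5)). The closed-loop characteristic equation is s² + (3.5 + 7.1·1.2)s + 7.1·8.35 = 0.
That is s² + 12.02s + 59.28 = 0, so ω_n = 7.7 rad/s and ζ = 12.02/(2·7.7) = 0.7806.
%OS = 100·exp(−πζ/√(1−ζ²)) = 1.98%.

1.98%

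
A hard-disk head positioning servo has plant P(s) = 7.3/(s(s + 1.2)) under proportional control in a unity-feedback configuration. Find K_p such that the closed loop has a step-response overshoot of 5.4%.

K_p = 0.106

From %OS = 100·exp(−πζ/√(1−ζ²)) = 5.4%, ζ = −ln(0.054)/√(π²+ln²(0.054)) = 0.6806.
Characteristic equation s² + 1.2s + 7.3K_p = 0 gives ζ = 1.2/(2√(7.3K_p)).
Setting ζ = 0.6806: √(7.3K_p) = 1.2/(2·0.6806) = 0.8815, so K_p = 0.7771/7.3 = 0.106.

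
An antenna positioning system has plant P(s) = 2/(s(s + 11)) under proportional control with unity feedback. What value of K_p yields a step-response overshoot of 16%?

K_p = 59.6

From %OS = 100·exp(−πζ/√(1−ζ²)) = 16%, ζ = −ln(0.16)/√(π²+ln²(0.16)) = 0.5039.
Characteristic equation s² + 11s + 2K_p = 0 gives ζ = 11/(2√(2K_p)).
Setting ζ = 0.5039: √(2K_p) = 11/(2·0.5039) = 10.92, so K_p = 119.1/2 = 59.6.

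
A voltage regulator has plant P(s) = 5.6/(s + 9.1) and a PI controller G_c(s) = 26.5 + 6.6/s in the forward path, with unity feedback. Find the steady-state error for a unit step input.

The open loop G_c(s)P(s) has a pole at the origin (type 1), so the static position error constant is infinite and e_ss = 1/(1+∞) = 0.

0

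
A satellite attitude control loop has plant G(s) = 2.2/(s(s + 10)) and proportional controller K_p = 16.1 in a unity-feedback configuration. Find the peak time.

The closed-loop denominator s² + 10s + 35.42 gives ω_n = √35.42 = 5.951 and ζ = 10/(2ω_n) = 0.8401.
Damped frequency ω_d = ω_n√(1−ζ²) = 3.228 rad/s, so peak time T_p = π/ω_d = 0.973 s.

T_p = 0.973 s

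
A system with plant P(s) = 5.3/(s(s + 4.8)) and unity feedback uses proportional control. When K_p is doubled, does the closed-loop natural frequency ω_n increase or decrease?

ω_n = √(5.3·K_p), which grows with K_p.

increase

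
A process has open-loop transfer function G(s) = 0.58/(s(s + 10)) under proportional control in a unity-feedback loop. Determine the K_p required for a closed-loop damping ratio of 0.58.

K_p = 128

Closed-loop characteristic equation: s² + 10s + K_p·0.58 = 0.
So ω_n = √(0.58K_p) and 2ζω_n = 10, giving ζ = 10/(2√(0.58K_p)).
Setting ζ = 0.58: √(0.58K_p) = 10/(2·0.58) = 8.621, so K_p = 74.32/0.58 = 128.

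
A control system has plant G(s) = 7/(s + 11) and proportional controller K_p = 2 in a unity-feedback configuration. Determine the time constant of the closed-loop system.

Closed-loop transfer function: T(s) = K_p·G(s)/(1 + K_p·G(s)) = 14/(s + 11 + 14) = 14/(s + 25).
Time constant τ = 1/25 = 0.04 s.

τ = 0.04 s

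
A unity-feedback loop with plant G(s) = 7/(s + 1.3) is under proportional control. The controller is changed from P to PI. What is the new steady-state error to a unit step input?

0

Adding integral action puts a pole at s = 0 in the forward path, raising the system type to 1; a type-1 loop has zero steady-state error to a step.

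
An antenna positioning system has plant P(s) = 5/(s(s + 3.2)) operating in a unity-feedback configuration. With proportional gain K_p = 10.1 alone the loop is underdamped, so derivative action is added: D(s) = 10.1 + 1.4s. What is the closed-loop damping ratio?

ζ = 0.718

Forward path: (10.1 + 1.4s)·5/(s(s+3.2)). The closed-loop characteristic equation is s² + (3.2 + 5·1.4)s + 5·10.1 = 0.
That is s² + 10.2s + 50.5 = 0, so ω_n = 7.106 rad/s and ζ = 10.2/(2·7.106) = 0.7177.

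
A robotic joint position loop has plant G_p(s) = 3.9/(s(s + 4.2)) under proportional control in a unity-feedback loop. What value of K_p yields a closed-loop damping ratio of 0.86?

Closed-loop characteristic equation: s² + 4.2s + K_p·3.9 = 0.
So ω_n = √(3.9K_p) and 2ζω_n = 4.2, giving ζ = 4.2/(2√(3.9K_p)).
Setting ζ = 0.86: √(3.9K_p) = 4.2/(2·0.86) = 2.442, so K_p = 5.963/3.9 = 1.53.

K_p = 1.53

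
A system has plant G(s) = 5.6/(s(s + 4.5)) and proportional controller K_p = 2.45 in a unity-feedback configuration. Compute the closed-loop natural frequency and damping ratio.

The closed-loop denominator is s(s+4.5) + 2.45·5.6 = s² + 4.5s + 13.72.
Matching s² + 2ζω_n s + ω_n²: ω_n = √13.72 = 3.704 rad/s and 2ζω_n = 4.5, so ζ = 4.5/(2·3.704) = 0.607.

ω_n = 3.7 rad/s, ζ = 0.607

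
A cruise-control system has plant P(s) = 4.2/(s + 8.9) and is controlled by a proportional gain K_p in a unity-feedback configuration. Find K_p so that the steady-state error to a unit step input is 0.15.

K_p = 12

Steady-state error for a unit step on this type-0 loop is 1/(1 + K_p·P(0)).
P(0) = 0.4719. Require 1/(1 + K_p·0.4719) = 0.15, so 1 + 0.4719·K_p = 6.667.
K_p = (6.667 − 1)/0.4719 = 12.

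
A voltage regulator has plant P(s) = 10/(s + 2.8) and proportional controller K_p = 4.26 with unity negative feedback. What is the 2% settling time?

T_s ≈ 0.0881 s

Closed-loop transfer function: T(s) = K_p·P(s)/(1 + K_p·P(s)) = 42.6/(s + 2.8 + 42.6) = 42.6/(s + 45.4).
Time constant τ = 1/45.4 = 0.02203 s, so the 2% settling time is about 4τ = 0.0881 s.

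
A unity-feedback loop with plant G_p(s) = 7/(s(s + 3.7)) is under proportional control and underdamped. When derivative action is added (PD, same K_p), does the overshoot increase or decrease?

decrease

The derivative term adds K·K_d to the s-coefficient of the characteristic equation, raising 2ζω_n while ω_n is unchanged; ζ increases, so overshoot decreases.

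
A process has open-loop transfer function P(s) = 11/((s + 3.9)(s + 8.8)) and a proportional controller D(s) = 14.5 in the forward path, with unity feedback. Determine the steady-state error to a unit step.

The loop is type 0. Static position error constant K_pos = D(0)·P(0) = 14.5·0.3205 = 4.647.
Steady-state error to a unit step: e_ss = 1/(1+K_pos) = 1/5.647 = 0.177.

0.177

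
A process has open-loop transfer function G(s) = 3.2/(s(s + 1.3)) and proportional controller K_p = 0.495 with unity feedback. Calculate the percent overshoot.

15%

The closed-loop denominator s² + 1.3s + 1.584 gives ω_n = √1.584 = 1.259 and ζ = 1.3/(2ω_n) = 0.5165.
%OS = 100·exp(−πζ/√(1−ζ²)) = 100·exp(−π·0.5165/√0.7333) = 15%.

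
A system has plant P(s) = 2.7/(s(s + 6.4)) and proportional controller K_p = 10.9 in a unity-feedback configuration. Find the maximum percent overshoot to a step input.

The closed-loop denominator s² + 6.4s + 29.43 gives ω_n = √29.43 = 5.425 and ζ = 6.4/(2ω_n) = 0.5899.
%OS = 100·exp(−πζ/√(1−ζ²)) = 100·exp(−π·0.5899/√0.6521) = 10.1%.

10.1%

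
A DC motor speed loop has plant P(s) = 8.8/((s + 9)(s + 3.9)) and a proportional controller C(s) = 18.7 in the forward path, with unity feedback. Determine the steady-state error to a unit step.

0.176

The loop is type 0. Static position error constant K_pos = C(0)·P(0) = 18.7·0.2507 = 4.688.
Steady-state error to a unit step: e_ss = 1/(1+K_pos) = 1/5.688 = 0.176.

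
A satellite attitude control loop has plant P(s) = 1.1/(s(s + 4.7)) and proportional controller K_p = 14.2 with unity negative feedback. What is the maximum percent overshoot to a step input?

The closed-loop denominator s² + 4.7s + 15.62 gives ω_n = √15.62 = 3.952 and ζ = 4.7/(2ω_n) = 0.5946.
%OS = 100·exp(−πζ/√(1−ζ²)) = 100·exp(−π·0.5946/√0.6464) = 9.79%.

9.79%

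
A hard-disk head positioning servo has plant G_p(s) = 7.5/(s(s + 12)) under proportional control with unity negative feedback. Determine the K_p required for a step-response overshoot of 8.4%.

K_p = 12.5

From %OS = 100·exp(−πζ/√(1−ζ²)) = 8.4%, ζ = −ln(0.084)/√(π²+ln²(0.084)) = 0.6191.
Characteristic equation s² + 12s + 7.5K_p = 0 gives ζ = 12/(2√(7.5K_p)).
Setting ζ = 0.6191: √(7.5K_p) = 12/(2·0.6191) = 9.691, so K_p = 93.91/7.5 = 12.5.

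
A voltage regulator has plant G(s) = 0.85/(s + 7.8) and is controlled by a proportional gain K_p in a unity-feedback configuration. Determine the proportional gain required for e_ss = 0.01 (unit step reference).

The loop is type 0, so e_ss(step) = 1/(1 + K_pos) with K_pos = K_p·G(0).
G(0) = 0.109. Require 1/(1 + K_p·0.109) = 0.01, so 1 + 0.109·K_p = 100.
K_p = (100 − 1)/0.109 = 908.

K_p = 908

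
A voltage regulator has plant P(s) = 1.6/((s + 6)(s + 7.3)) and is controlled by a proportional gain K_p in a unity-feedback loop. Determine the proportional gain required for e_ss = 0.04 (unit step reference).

For a type-0 loop with proportional control, e_ss = 1/(1 + K_p·P(0)).
P(0) = 0.03653. Require 1/(1 + K_p·0.03653) = 0.04, so 1 + 0.03653·K_p = 25.
K_p = (25 − 1)/0.03653 = 657.

K_p = 657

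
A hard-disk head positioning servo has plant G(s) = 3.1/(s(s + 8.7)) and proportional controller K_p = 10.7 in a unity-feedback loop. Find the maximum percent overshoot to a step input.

2.68%

Closed-loop characteristic equation: s² + 8.7s + 33.17 = 0, so ω_n = 5.759 rad/s and ζ = 8.7/(2·5.759) = 0.7553.
%OS = 100·exp(−πζ/√(1−ζ²)) = 100·exp(−π·0.7553/√0.4295) = 2.68%.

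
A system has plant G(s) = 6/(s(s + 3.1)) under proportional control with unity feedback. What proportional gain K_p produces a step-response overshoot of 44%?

K_p = 6.26

From %OS = 100·exp(−πζ/√(1−ζ²)) = 44%, ζ = −ln(0.44)/√(π²+ln²(0.44)) = 0.2528.
Characteristic equation s² + 3.1s + 6K_p = 0 gives ζ = 3.1/(2√(6K_p)).
Setting ζ = 0.2528: √(6K_p) = 3.1/(2·0.2528) = 6.13, so K_p = 37.58/6 = 6.26.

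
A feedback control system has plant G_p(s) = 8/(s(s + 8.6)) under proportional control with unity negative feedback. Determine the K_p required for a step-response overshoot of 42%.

From %OS = 100·exp(−πζ/√(1−ζ²)) = 42%, ζ = −ln(0.42)/√(π²+ln²(0.42)) = 0.2662.
Characteristic equation s² + 8.6s + 8K_p = 0 gives ζ = 8.6/(2√(8K_p)).
Setting ζ = 0.2662: √(8K_p) = 8.6/(2·0.2662) = 16.15, so K_p = 261/8 = 32.6.

K_p = 32.6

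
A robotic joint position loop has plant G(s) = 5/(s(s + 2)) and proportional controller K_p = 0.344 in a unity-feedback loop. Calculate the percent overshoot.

The closed-loop denominator s² + 2s + 1.72 gives ω_n = √1.72 = 1.311 and ζ = 2/(2ω_n) = 0.7625.
%OS = 100·exp(−πζ/√(1−ζ²)) = 100·exp(−π·0.7625/√0.4186) = 2.47%.

2.47%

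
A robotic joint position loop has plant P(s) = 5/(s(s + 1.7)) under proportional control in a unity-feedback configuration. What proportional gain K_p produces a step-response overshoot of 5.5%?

From %OS = 100·exp(−πζ/√(1−ζ²)) = 5.5%, ζ = −ln(0.055)/√(π²+ln²(0.055)) = 0.6783.
Characteristic equation s² + 1.7s + 5K_p = 0 gives ζ = 1.7/(2√(5K_p)).
Setting ζ = 0.6783: √(5K_p) = 1.7/(2·0.6783) = 1.253, so K_p = 1.57/5 = 0.314.

K_p = 0.314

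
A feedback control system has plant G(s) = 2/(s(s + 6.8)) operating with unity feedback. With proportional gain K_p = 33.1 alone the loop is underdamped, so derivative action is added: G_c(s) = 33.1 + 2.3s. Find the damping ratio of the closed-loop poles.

Forward path: (33.1 + 2.3s)·2/(s(s+6.8)). The closed-loop characteristic equation is s² + (6.8 + 2·2.3)s + 2·33.1 = 0.
That is s² + 11.4s + 66.2 = 0, so ω_n = 8.136 rad/s and ζ = 11.4/(2·8.136) = 0.7006.

ζ = 0.701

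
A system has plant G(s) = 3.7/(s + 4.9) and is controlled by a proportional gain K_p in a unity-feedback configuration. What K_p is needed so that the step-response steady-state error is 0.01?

K_p = 131

Steady-state error for a unit step on this type-0 loop is 1/(1 + K_p·G(0)).
G(0) = 0.7551. Require 1/(1 + K_p·0.7551) = 0.01, so 1 + 0.7551·K_p = 100.
K_p = (100 − 1)/0.7551 = 131.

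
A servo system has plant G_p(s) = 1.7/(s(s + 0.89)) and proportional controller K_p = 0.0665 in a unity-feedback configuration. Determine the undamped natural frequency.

ω_n = 0.336 rad/s

1 + K_p·G_p(s) = 0 gives s² + 0.89s + 0.113 = 0.
So ω_n² = 0.113 ⇒ ω_n = 0.3362 rad/s, and ζ = 0.89/(2ω_n) = 1.32.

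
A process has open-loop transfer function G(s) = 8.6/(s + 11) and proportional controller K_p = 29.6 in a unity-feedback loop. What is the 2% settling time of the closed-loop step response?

T_s ≈ 0.0151 s

Closed-loop transfer function: T(s) = K_p·G(s)/(1 + K_p·G(s)) = 254.6/(s + 11 + 254.6) = 254.6/(s + 265.6).
Time constant τ = 1/265.6 = 0.003766 s, so the 2% settling time is about 4τ = 0.0151 s.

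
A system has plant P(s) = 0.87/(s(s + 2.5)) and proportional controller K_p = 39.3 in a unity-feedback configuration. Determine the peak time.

From 1 + K_pP(s) = 0: s² + 2.5s + 34.19 = 0 ⇒ ω_n = 5.847, ζ = 0.2138.
Damped frequency ω_d = ω_n√(1−ζ²) = 5.712 rad/s, so peak time T_p = π/ω_d = 0.55 s.

T_p = 0.55 s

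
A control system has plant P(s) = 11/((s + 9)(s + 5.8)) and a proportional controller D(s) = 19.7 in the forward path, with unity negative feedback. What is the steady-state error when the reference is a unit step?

0.194

The loop is type 0. Static position error constant K_pos = D(0)·P(0) = 19.7·0.2107 = 4.151.
Steady-state error to a unit step: e_ss = 1/(1+K_pos) = 1/5.151 = 0.194.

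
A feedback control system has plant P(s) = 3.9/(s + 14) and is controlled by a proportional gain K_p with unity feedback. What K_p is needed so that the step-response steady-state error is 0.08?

K_p = 41.3

For a type-0 loop with proportional control, e_ss = 1/(1 + K_p·P(0)).
P(0) = 0.2786. Require 1/(1 + K_p·0.2786) = 0.08, so 1 + 0.2786·K_p = 12.5.
K_p = (12.5 − 1)/0.2786 = 41.3.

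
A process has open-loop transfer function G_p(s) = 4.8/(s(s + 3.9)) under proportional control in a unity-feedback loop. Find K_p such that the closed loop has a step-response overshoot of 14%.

From %OS = 100·exp(−πζ/√(1−ζ²)) = 14%, ζ = −ln(0.14)/√(π²+ln²(0.14)) = 0.5305.
Characteristic equation s² + 3.9s + 4.8K_p = 0 gives ζ = 3.9/(2√(4.8K_p)).
Setting ζ = 0.5305: √(4.8K_p) = 3.9/(2·0.5305) = 3.676, so K_p = 13.51/4.8 = 2.81.

K_p = 2.81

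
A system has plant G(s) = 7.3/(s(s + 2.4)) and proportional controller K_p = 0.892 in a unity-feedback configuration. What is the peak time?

T_p = 1.4 s

Closed-loop characteristic equation: s² + 2.4s + 6.512 = 0, so ω_n = 2.552 rad/s and ζ = 2.4/(2·2.552) = 0.4703.
Damped frequency ω_d = ω_n√(1−ζ²) = 2.252 rad/s, so peak time T_p = π/ω_d = 1.4 s.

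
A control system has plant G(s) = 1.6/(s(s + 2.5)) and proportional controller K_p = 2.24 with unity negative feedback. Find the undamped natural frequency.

The closed-loop denominator is s(s+2.5) + 2.24·1.6 = s² + 2.5s + 3.584.
Matching s² + 2ζω_n s + ω_n²: ω_n = √3.584 = 1.893 rad/s and 2ζω_n = 2.5, so ζ = 2.5/(2·1.893) = 0.66.

ω_n = 1.89 rad/s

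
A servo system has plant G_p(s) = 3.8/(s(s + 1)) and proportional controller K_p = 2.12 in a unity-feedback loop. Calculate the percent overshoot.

Closed-loop characteristic equation: s² + 1s + 8.056 = 0, so ω_n = 2.838 rad/s and ζ = 1/(2·2.838) = 0.1762.
%OS = 100·exp(−πζ/√(1−ζ²)) = 100·exp(−π·0.1762/√0.969) = 57%.

57%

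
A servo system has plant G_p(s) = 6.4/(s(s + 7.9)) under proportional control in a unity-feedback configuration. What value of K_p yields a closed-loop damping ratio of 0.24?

K_p = 42.3

Closed-loop characteristic equation: s² + 7.9s + K_p·6.4 = 0.
So ω_n = √(6.4K_p) and 2ζω_n = 7.9, giving ζ = 7.9/(2√(6.4K_p)).
Setting ζ = 0.24: √(6.4K_p) = 7.9/(2·0.24) = 16.46, so K_p = 270.9/6.4 = 42.3.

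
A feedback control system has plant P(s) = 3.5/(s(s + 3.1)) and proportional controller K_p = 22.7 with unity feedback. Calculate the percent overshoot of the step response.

From 1 + K_pP(s) = 0: s² + 3.1s + 79.45 = 0 ⇒ ω_n = 8.913, ζ = 0.1739.
%OS = 100·exp(−πζ/√(1−ζ²)) = 100·exp(−π·0.1739/√0.9698) = 57.4%.

57.4%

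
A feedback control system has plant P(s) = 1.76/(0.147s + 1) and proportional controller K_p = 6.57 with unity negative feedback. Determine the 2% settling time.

Closed loop: T(s) = K_p·P/(1+K_p·P) = 11.56/(0.147s + 1 + 11.56), with pole at s = −(1 + 11.56)/0.147 = −85.46.
τ = 1/85.46 = 0.0117 s, so 2% settling time ≈ 4τ = 0.0468 s.

T_s ≈ 0.0468 s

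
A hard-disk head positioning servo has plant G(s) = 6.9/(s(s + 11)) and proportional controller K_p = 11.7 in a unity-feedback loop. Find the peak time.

The closed-loop denominator s² + 11s + 80.73 gives ω_n = √80.73 = 8.985 and ζ = 11/(2ω_n) = 0.6121.
Damped frequency ω_d = ω_n√(1−ζ²) = 7.105 rad/s, so peak time T_p = π/ω_d = 0.442 s.

T_p = 0.442 s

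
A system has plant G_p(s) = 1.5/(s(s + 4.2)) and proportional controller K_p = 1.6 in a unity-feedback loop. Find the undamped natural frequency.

ω_n = 1.55 rad/s

1 + K_p·G_p(s) = 0 gives s² + 4.2s + 2.4 = 0.
Matching s² + 2ζω_n s + ω_n²: ω_n = √2.4 = 1.549 rad/s and 2ζω_n = 4.2, so ζ = 4.2/(2·1.549) = 1.36.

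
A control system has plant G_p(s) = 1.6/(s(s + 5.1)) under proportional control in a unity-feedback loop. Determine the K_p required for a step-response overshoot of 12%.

K_p = 13

From %OS = 100·exp(−πζ/√(1−ζ²)) = 12%, ζ = −ln(0.12)/√(π²+ln²(0.12)) = 0.5594.
Characteristic equation s² + 5.1s + 1.6K_p = 0 gives ζ = 5.1/(2√(1.6K_p)).
Setting ζ = 0.5594: √(1.6K_p) = 5.1/(2·0.5594) = 4.558, so K_p = 20.78/1.6 = 13.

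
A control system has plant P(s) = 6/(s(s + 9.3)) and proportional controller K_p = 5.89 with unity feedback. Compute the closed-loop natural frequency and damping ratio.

ω_n = 5.94 rad/s, ζ = 0.782

With unity feedback the closed-loop characteristic equation is s² + 9.3s + 5.89·6 = s² + 9.3s + 35.34 = 0.
Matching s² + 2ζω_n s + ω_n²: ω_n = √35.34 = 5.945 rad/s and 2ζω_n = 9.3, so ζ = 9.3/(2·5.945) = 0.782.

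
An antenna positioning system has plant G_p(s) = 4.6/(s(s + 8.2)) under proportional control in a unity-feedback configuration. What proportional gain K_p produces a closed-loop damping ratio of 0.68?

Closed-loop characteristic equation: s² + 8.2s + K_p·4.6 = 0.
So ω_n = √(4.6K_p) and 2ζω_n = 8.2, giving ζ = 8.2/(2√(4.6K_p)).
Setting ζ = 0.68: √(4.6K_p) = 8.2/(2·0.68) = 6.029, so K_p = 36.35/4.6 = 7.9.

K_p = 7.9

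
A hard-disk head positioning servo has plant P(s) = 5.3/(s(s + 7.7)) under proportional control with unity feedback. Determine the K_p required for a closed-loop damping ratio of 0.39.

K_p = 18.4

Closed-loop characteristic equation: s² + 7.7s + K_p·5.3 = 0.
So ω_n = √(5.3K_p) and 2ζω_n = 7.7, giving ζ = 7.7/(2√(5.3K_p)).
Setting ζ = 0.39: √(5.3K_p) = 7.7/(2·0.39) = 9.872, so K_p = 97.45/5.3 = 18.4.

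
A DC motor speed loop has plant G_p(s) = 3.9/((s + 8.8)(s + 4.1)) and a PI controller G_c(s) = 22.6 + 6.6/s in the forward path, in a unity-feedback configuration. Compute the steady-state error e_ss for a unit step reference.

The open loop G_c(s)G_p(s) has a pole at the origin (type 1), so the static position error constant is infinite and e_ss = 1/(1+∞) = 0.

0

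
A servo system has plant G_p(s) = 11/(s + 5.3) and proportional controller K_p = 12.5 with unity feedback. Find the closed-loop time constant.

τ = 0.007 s

Closed-loop transfer function: T(s) = K_p·G_p(s)/(1 + K_p·G_p(s)) = 137.5/(s + 5.3 + 137.5) = 137.5/(s + 142.8).
Time constant τ = 1/142.8 = 0.007 s.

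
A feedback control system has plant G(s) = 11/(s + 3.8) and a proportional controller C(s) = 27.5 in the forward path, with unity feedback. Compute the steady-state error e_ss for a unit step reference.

0.0124

The loop is type 0. Static position error constant K_pos = C(0)·G(0) = 27.5·2.895 = 79.61.
Steady-state error to a unit step: e_ss = 1/(1+K_pos) = 1/80.61 = 0.0124.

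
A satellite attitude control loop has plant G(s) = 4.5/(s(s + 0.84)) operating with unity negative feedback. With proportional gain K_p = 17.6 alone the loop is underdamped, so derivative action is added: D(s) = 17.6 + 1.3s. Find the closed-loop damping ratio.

ζ = 0.376

Forward path: (17.6 + 1.3s)·4.5/(s(s+0.84)). The closed-loop characteristic equation is s² + (0.84 + 4.5·1.3)s + 4.5·17.6 = 0.
That is s² + 6.69s + 79.2 = 0, so ω_n = 8.899 rad/s and ζ = 6.69/(2·8.899) = 0.3759.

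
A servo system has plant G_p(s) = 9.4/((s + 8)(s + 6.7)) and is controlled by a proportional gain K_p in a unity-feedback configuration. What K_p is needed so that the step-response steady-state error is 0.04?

K_p = 137

For a type-0 loop with proportional control, e_ss = 1/(1 + K_p·G_p(0)).
G_p(0) = 0.1754. Require 1/(1 + K_p·0.1754) = 0.04, so 1 + 0.1754·K_p = 25.
K_p = (25 − 1)/0.1754 = 137.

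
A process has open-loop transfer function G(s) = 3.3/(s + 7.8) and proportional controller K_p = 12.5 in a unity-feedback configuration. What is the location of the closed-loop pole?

s = -49.05

Closed-loop transfer function: T(s) = K_p·G(s)/(1 + K_p·G(s)) = 41.25/(s + 7.8 + 41.25) = 41.25/(s + 49.05).
The closed-loop pole is at s = −49.05.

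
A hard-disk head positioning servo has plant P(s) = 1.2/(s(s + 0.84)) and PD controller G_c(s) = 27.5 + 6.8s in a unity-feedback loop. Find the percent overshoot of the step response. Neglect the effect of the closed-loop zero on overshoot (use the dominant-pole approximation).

Forward path: (27.5 + 6.8s)·1.2/(s(s+0.84)). The closed-loop characteristic equation is s² + (0.84 + 1.2·6.8)s + 1.2·27.5 = 0.
That is s² + 9s + 33 = 0, so ω_n = 5.745 rad/s and ζ = 9/(2·5.745) = 0.7833.
%OS = 100·exp(−πζ/√(1−ζ²)) = 1.91%.

1.91%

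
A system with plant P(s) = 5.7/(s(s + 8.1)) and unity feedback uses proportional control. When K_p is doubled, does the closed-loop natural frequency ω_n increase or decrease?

increase

ω_n = √(5.7·K_p), which grows with K_p.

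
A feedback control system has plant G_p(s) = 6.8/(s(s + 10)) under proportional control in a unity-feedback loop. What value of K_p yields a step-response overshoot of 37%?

K_p = 40.4

From %OS = 100·exp(−πζ/√(1−ζ²)) = 37%, ζ = −ln(0.37)/√(π²+ln²(0.37)) = 0.3017.
Characteristic equation s² + 10s + 6.8K_p = 0 gives ζ = 10/(2√(6.8K_p)).
Setting ζ = 0.3017: √(6.8K_p) = 10/(2·0.3017) = 16.57, so K_p = 274.6/6.8 = 40.4.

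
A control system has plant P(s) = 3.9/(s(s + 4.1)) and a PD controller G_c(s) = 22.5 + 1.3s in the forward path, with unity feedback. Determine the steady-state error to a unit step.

The open loop G_c(s)P(s) has a pole at the origin (type 1), so the static position error constant is infinite and e_ss = 1/(1+∞) = 0.

0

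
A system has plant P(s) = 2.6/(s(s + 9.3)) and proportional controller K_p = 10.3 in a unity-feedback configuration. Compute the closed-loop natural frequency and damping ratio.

With unity feedback the closed-loop characteristic equation is s² + 9.3s + 10.3·2.6 = s² + 9.3s + 26.78 = 0.
So ω_n² = 26.78 ⇒ ω_n = 5.175 rad/s, and ζ = 9.3/(2ω_n) = 0.899.

ω_n = 5.17 rad/s, ζ = 0.899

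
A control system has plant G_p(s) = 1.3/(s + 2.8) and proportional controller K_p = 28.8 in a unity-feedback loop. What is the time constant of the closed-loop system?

τ = 0.0249 s

Closed-loop transfer function: T(s) = K_p·G_p(s)/(1 + K_p·G_p(s)) = 37.44/(s + 2.8 + 37.44) = 37.44/(s + 40.24).
Time constant τ = 1/40.24 = 0.0249 s.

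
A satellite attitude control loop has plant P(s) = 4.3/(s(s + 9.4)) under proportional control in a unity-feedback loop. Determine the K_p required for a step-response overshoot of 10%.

K_p = 14.7

From %OS = 100·exp(−πζ/√(1−ζ²)) = 10%, ζ = −ln(0.1)/√(π²+ln²(0.1)) = 0.5912.
Characteristic equation s² + 9.4s + 4.3K_p = 0 gives ζ = 9.4/(2√(4.3K_p)).
Setting ζ = 0.5912: √(4.3K_p) = 9.4/(2·0.5912) = 7.951, so K_p = 63.21/4.3 = 14.7.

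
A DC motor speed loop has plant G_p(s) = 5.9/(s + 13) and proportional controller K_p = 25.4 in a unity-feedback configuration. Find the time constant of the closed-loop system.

Closed-loop transfer function: T(s) = K_p·G_p(s)/(1 + K_p·G_p(s)) = 149.9/(s + 13 + 149.9) = 149.9/(s + 162.9).
Time constant τ = 1/162.9 = 0.00614 s.

τ = 0.00614 s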